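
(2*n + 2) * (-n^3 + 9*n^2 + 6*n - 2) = -2*n^4 + 16*n^3 + 30*n^2 + 8*n - 4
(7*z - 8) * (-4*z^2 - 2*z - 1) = -28*z^3 + 18*z^2 + 9*z + 8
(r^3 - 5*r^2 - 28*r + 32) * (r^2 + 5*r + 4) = r^5 - 49*r^3 - 128*r^2 + 48*r + 128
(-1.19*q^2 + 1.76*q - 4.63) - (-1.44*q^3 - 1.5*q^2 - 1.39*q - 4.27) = 1.44*q^3 + 0.31*q^2 + 3.15*q - 0.36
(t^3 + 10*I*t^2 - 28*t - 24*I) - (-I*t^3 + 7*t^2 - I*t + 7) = t^3 + I*t^3 - 7*t^2 + 10*I*t^2 - 28*t + I*t - 7 - 24*I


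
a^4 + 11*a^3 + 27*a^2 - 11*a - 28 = (a - 1)*(a + 1)*(a + 4)*(a + 7)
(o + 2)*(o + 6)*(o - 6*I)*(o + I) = o^4 + 8*o^3 - 5*I*o^3 + 18*o^2 - 40*I*o^2 + 48*o - 60*I*o + 72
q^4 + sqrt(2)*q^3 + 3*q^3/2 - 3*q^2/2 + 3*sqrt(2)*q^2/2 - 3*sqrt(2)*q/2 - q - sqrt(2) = (q - 1)*(q + 1/2)*(q + 2)*(q + sqrt(2))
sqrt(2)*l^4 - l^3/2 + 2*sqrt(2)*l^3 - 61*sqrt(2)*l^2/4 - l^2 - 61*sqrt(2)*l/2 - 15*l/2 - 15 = (l + 2)*(l - 3*sqrt(2))*(l + 5*sqrt(2)/2)*(sqrt(2)*l + 1/2)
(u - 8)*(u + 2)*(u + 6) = u^3 - 52*u - 96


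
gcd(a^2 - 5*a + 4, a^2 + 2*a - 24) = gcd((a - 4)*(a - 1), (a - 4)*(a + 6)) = a - 4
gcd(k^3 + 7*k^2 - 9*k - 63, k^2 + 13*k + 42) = k + 7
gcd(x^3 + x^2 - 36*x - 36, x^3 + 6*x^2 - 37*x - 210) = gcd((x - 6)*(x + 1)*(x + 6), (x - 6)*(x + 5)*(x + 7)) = x - 6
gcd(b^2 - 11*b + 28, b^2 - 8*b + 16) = b - 4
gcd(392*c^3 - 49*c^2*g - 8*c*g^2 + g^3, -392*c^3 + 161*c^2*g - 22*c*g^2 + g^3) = 56*c^2 - 15*c*g + g^2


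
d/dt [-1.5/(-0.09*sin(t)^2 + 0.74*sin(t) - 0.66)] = (1.11 - 0.27*sin(t))*cos(t)/(0.09*sin(t)^2 - 0.74*sin(t) + 0.66)^2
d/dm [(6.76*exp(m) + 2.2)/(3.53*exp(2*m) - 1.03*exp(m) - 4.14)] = (-(6.76*exp(m) + 2.2)*(7.06*exp(m) - 1.03) + 23.8628*exp(2*m) - 6.9628*exp(m) - 27.9864)*exp(m)/(-3.53*exp(2*m) + 1.03*exp(m) + 4.14)^2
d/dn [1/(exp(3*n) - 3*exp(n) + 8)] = 3*(1 - exp(2*n))*exp(n)/(exp(3*n) - 3*exp(n) + 8)^2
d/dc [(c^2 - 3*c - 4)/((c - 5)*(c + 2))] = 6*(3 - 2*c)/(c^4 - 6*c^3 - 11*c^2 + 60*c + 100)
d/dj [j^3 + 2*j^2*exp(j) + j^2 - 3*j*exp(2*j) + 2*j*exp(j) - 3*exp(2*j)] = 2*j^2*exp(j) + 3*j^2 - 6*j*exp(2*j) + 6*j*exp(j) + 2*j - 9*exp(2*j) + 2*exp(j)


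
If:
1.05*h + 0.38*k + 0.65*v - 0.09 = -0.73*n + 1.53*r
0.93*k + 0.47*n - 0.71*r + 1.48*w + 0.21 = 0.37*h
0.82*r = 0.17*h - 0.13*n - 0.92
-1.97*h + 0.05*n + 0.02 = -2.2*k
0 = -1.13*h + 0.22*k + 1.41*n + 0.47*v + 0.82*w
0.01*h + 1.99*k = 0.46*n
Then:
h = -3.66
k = -2.99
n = -13.03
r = 0.18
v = 22.87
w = 5.05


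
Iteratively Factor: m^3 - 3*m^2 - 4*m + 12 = (m + 2)*(m^2 - 5*m + 6) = (m - 3)*(m + 2)*(m - 2)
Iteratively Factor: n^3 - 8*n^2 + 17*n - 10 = (n - 2)*(n^2 - 6*n + 5) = (n - 2)*(n - 1)*(n - 5)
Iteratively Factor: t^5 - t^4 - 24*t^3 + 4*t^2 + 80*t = (t + 2)*(t^4 - 3*t^3 - 18*t^2 + 40*t) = (t + 2)*(t + 4)*(t^3 - 7*t^2 + 10*t) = t*(t + 2)*(t + 4)*(t^2 - 7*t + 10) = t*(t - 5)*(t + 2)*(t + 4)*(t - 2)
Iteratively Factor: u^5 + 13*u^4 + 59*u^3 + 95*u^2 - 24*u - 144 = (u + 3)*(u^4 + 10*u^3 + 29*u^2 + 8*u - 48) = (u - 1)*(u + 3)*(u^3 + 11*u^2 + 40*u + 48) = (u - 1)*(u + 3)*(u + 4)*(u^2 + 7*u + 12) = (u - 1)*(u + 3)^2*(u + 4)*(u + 4)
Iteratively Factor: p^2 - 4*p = (p)*(p - 4)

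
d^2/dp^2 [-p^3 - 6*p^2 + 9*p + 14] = -6*p - 12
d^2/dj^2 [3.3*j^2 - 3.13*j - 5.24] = 6.60000000000000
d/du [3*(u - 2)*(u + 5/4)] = 6*u - 9/4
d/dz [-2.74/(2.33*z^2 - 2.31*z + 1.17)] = (12.7684*z - 6.3294)/(2.33*z^2 - 2.31*z + 1.17)^2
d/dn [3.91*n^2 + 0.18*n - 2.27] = 7.82*n + 0.18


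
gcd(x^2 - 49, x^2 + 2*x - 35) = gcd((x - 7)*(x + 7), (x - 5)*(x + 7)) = x + 7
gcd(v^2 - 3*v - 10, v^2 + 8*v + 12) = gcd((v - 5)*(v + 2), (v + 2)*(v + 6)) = v + 2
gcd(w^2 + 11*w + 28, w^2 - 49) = w + 7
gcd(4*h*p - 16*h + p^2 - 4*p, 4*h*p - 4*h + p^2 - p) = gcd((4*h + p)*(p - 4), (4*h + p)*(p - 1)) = 4*h + p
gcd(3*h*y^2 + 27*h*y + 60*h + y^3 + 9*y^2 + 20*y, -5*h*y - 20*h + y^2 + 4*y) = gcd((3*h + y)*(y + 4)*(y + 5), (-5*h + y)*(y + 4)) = y + 4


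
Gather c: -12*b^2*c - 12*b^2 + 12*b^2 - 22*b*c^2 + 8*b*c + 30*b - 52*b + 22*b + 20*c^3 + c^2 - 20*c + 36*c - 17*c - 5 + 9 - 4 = 20*c^3 + c^2*(1 - 22*b) + c*(-12*b^2 + 8*b - 1)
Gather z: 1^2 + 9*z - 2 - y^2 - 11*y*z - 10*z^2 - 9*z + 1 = -y^2 - 11*y*z - 10*z^2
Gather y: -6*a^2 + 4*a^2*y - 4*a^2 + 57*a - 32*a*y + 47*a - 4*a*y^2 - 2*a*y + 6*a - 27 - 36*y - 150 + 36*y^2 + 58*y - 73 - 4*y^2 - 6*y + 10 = -10*a^2 + 110*a + y^2*(32 - 4*a) + y*(4*a^2 - 34*a + 16) - 240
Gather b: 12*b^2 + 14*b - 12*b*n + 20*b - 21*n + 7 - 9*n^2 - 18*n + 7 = 12*b^2 + b*(34 - 12*n) - 9*n^2 - 39*n + 14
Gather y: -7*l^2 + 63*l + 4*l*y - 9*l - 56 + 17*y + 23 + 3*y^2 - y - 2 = -7*l^2 + 54*l + 3*y^2 + y*(4*l + 16) - 35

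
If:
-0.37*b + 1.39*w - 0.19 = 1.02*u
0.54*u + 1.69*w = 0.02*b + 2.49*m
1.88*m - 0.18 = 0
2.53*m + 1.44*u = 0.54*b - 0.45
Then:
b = 0.79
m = 0.10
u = -0.19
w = 0.21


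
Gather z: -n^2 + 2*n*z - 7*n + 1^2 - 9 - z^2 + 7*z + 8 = -n^2 - 7*n - z^2 + z*(2*n + 7)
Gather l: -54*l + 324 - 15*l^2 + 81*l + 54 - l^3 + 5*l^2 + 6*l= -l^3 - 10*l^2 + 33*l + 378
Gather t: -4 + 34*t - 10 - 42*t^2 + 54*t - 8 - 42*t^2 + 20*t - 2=-84*t^2 + 108*t - 24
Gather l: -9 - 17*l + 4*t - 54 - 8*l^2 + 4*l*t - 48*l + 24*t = -8*l^2 + l*(4*t - 65) + 28*t - 63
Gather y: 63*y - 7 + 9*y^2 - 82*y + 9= 9*y^2 - 19*y + 2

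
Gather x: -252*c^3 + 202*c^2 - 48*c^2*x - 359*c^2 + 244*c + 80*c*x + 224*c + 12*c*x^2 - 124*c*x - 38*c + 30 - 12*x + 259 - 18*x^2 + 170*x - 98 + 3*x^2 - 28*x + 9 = -252*c^3 - 157*c^2 + 430*c + x^2*(12*c - 15) + x*(-48*c^2 - 44*c + 130) + 200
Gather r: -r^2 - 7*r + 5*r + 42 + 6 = -r^2 - 2*r + 48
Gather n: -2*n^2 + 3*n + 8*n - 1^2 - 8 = -2*n^2 + 11*n - 9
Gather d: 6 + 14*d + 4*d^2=4*d^2 + 14*d + 6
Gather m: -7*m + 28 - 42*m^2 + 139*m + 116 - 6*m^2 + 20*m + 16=-48*m^2 + 152*m + 160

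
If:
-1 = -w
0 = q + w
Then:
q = -1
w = 1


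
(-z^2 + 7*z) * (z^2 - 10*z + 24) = -z^4 + 17*z^3 - 94*z^2 + 168*z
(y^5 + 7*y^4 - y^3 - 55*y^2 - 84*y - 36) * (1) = y^5 + 7*y^4 - y^3 - 55*y^2 - 84*y - 36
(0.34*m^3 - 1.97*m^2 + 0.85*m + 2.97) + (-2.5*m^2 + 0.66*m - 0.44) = 0.34*m^3 - 4.47*m^2 + 1.51*m + 2.53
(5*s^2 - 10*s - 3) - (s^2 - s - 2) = 4*s^2 - 9*s - 1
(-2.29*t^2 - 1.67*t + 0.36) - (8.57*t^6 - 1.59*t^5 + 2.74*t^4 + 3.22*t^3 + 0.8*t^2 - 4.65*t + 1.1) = -8.57*t^6 + 1.59*t^5 - 2.74*t^4 - 3.22*t^3 - 3.09*t^2 + 2.98*t - 0.74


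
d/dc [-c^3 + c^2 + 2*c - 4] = -3*c^2 + 2*c + 2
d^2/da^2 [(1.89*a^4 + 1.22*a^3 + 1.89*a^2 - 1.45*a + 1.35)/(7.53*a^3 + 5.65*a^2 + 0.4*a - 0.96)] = (-2.27373675443232e-13*a^8 + 219.802512000001*a^6 - 407.742678*a^5 + 560.397222*a^4 + 1019.864798*a^3 + 236.787498*a^2 + 36.416592*a + 17.446848)/(426.957777*a^9 + 961.080255*a^8 + 789.170355*a^7 + 119.170333*a^6 - 203.13492*a^5 - 106.57392*a^4 + 7.865344*a^3 + 15.16032*a^2 + 1.10592*a - 0.884736)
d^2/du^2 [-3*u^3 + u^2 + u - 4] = 2 - 18*u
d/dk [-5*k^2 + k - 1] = 1 - 10*k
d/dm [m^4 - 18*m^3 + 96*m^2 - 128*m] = 4*m^3 - 54*m^2 + 192*m - 128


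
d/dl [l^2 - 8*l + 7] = 2*l - 8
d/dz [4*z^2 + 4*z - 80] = 8*z + 4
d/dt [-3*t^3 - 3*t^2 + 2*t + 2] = -9*t^2 - 6*t + 2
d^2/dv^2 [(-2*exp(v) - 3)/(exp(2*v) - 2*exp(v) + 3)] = 2*(-exp(4*v) - 8*exp(3*v) + 27*exp(2*v) + 6*exp(v) - 18)*exp(v)/(exp(6*v) - 6*exp(5*v) + 21*exp(4*v) - 44*exp(3*v) + 63*exp(2*v) - 54*exp(v) + 27)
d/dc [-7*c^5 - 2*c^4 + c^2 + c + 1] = -35*c^4 - 8*c^3 + 2*c + 1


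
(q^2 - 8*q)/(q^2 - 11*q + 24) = q/(q - 3)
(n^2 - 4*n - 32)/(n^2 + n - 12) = (n - 8)/(n - 3)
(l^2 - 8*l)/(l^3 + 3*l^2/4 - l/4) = 4*(l - 8)/(4*l^2 + 3*l - 1)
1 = 1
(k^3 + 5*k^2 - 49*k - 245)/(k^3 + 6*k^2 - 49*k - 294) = (k + 5)/(k + 6)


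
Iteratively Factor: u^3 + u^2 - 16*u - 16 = (u + 1)*(u^2 - 16) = (u + 1)*(u + 4)*(u - 4)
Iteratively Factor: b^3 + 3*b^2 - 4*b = (b + 4)*(b^2 - b) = b*(b + 4)*(b - 1)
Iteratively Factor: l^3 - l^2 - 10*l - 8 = (l + 2)*(l^2 - 3*l - 4) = (l - 4)*(l + 2)*(l + 1)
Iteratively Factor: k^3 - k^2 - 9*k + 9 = (k + 3)*(k^2 - 4*k + 3) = (k - 1)*(k + 3)*(k - 3)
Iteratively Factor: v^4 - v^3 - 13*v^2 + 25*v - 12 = (v + 4)*(v^3 - 5*v^2 + 7*v - 3) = (v - 1)*(v + 4)*(v^2 - 4*v + 3) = (v - 1)^2*(v + 4)*(v - 3)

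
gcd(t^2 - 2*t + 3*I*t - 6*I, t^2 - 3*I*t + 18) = t + 3*I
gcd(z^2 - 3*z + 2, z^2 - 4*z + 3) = z - 1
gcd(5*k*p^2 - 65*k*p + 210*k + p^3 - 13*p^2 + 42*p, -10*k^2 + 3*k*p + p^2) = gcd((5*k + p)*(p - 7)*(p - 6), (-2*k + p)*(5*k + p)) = 5*k + p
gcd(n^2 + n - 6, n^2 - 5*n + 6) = n - 2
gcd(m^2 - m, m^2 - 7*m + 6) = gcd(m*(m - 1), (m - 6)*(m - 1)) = m - 1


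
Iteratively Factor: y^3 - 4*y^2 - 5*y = (y)*(y^2 - 4*y - 5) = y*(y - 5)*(y + 1)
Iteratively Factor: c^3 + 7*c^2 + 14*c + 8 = (c + 1)*(c^2 + 6*c + 8) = (c + 1)*(c + 2)*(c + 4)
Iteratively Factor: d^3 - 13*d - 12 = (d - 4)*(d^2 + 4*d + 3) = (d - 4)*(d + 1)*(d + 3)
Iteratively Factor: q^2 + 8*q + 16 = (q + 4)*(q + 4)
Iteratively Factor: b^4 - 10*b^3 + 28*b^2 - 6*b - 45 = (b - 3)*(b^3 - 7*b^2 + 7*b + 15) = (b - 3)^2*(b^2 - 4*b - 5) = (b - 3)^2*(b + 1)*(b - 5)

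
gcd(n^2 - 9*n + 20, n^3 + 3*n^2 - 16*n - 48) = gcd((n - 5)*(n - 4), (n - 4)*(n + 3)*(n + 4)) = n - 4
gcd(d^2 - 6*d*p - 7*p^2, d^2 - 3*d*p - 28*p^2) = -d + 7*p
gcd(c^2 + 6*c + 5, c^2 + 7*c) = 1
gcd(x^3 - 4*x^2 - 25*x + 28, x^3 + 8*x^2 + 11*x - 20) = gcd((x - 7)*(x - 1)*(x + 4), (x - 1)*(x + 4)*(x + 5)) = x^2 + 3*x - 4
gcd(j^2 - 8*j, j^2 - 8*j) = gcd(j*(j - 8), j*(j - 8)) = j^2 - 8*j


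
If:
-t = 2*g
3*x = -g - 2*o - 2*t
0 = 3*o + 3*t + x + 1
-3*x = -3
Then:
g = -5/3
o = -4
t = 10/3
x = 1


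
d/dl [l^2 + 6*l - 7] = 2*l + 6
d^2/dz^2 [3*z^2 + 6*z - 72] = 6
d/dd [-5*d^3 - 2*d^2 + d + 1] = -15*d^2 - 4*d + 1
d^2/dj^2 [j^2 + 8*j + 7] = 2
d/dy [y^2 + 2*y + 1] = 2*y + 2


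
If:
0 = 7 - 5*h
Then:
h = 7/5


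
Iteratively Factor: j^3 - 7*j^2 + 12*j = (j - 3)*(j^2 - 4*j) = (j - 4)*(j - 3)*(j)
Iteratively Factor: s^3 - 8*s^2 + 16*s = (s)*(s^2 - 8*s + 16) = s*(s - 4)*(s - 4)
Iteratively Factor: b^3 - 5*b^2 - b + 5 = (b + 1)*(b^2 - 6*b + 5) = (b - 5)*(b + 1)*(b - 1)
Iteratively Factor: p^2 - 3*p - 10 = (p + 2)*(p - 5)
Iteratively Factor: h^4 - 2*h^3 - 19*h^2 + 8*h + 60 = (h + 2)*(h^3 - 4*h^2 - 11*h + 30) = (h - 2)*(h + 2)*(h^2 - 2*h - 15) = (h - 2)*(h + 2)*(h + 3)*(h - 5)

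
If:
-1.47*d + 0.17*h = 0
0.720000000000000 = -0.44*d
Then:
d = -1.64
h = -14.15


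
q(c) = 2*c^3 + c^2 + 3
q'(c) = 6*c^2 + 2*c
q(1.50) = 12.00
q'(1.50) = 16.50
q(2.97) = 64.22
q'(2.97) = 58.87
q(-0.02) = 3.00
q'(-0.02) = -0.04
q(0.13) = 3.02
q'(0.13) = 0.36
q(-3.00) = -42.00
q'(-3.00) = 48.00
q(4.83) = 251.69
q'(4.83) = 149.63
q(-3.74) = -87.64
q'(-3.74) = 76.45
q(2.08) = 25.32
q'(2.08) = 30.12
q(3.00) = 66.00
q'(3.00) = 60.00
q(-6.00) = -393.00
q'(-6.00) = 204.00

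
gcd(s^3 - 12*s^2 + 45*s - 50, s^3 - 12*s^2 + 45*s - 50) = s^3 - 12*s^2 + 45*s - 50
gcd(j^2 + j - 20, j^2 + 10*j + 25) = j + 5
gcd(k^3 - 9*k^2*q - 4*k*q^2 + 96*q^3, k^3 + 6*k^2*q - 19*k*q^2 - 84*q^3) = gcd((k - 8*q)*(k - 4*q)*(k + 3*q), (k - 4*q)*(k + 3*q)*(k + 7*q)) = -k^2 + k*q + 12*q^2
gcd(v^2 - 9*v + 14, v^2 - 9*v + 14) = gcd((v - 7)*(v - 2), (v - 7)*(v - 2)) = v^2 - 9*v + 14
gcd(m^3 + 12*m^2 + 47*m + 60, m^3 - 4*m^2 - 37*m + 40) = m + 5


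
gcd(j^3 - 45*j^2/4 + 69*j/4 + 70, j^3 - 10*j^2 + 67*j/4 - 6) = j - 8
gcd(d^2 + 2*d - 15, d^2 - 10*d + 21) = d - 3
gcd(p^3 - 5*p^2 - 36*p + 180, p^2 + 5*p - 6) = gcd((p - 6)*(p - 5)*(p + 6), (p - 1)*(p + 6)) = p + 6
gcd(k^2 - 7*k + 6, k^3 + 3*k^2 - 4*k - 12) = 1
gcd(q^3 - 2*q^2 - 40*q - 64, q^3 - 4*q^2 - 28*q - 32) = q^2 - 6*q - 16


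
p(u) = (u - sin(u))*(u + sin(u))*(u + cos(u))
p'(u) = (1 - sin(u))*(u - sin(u))*(u + sin(u)) + (1 - cos(u))*(u + sin(u))*(u + cos(u)) + (u - sin(u))*(u + cos(u))*(cos(u) + 1) = -u^2*sin(u) + 3*u^2 - u*sin(2*u) + 2*u*cos(u) + sin(u)/4 - 3*sin(3*u)/4 + cos(2*u)/2 - 1/2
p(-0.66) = 0.01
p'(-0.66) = 0.05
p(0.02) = 0.00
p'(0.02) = 0.00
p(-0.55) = 0.01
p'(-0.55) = -0.02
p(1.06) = 0.56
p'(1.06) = 2.01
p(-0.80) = -0.01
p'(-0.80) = 0.28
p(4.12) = 58.01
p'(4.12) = 55.85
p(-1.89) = -5.89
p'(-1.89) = 14.85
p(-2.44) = -17.74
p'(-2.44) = 27.90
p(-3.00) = -35.83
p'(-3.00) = 35.30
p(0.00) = 0.00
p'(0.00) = 0.00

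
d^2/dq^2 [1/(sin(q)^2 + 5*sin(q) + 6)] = (-4*sin(q)^4 - 15*sin(q)^3 + 5*sin(q)^2 + 60*sin(q) + 38)/(sin(q)^2 + 5*sin(q) + 6)^3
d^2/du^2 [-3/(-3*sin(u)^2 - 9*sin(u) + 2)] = 9*(-12*sin(u)^4 - 27*sin(u)^3 - 17*sin(u)^2 + 48*sin(u) + 58)/(3*sin(u)^2 + 9*sin(u) - 2)^3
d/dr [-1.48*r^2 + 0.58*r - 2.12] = 0.58 - 2.96*r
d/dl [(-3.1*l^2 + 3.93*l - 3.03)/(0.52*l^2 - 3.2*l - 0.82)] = (7.8764*l^2 + 8.2352*l - 12.9186)/(0.2704*l^4 - 3.328*l^3 + 9.3872*l^2 + 5.248*l + 0.6724)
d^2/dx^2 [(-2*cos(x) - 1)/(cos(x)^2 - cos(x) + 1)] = (-18*sin(x)^4*cos(x) - 6*sin(x)^4 + 5*sin(x)^2 - 23*cos(x)/4 + 3*cos(3*x)/4 + cos(5*x) + 5)/(sin(x)^2 + cos(x) - 2)^3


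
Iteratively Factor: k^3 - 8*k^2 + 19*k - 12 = (k - 4)*(k^2 - 4*k + 3) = (k - 4)*(k - 3)*(k - 1)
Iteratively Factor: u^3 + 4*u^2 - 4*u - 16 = (u - 2)*(u^2 + 6*u + 8) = (u - 2)*(u + 4)*(u + 2)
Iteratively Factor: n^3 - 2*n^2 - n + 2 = (n - 2)*(n^2 - 1) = (n - 2)*(n + 1)*(n - 1)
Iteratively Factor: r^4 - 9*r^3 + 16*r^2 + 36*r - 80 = (r - 4)*(r^3 - 5*r^2 - 4*r + 20) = (r - 4)*(r + 2)*(r^2 - 7*r + 10) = (r - 4)*(r - 2)*(r + 2)*(r - 5)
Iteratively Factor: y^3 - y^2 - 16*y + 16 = (y - 1)*(y^2 - 16) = (y - 4)*(y - 1)*(y + 4)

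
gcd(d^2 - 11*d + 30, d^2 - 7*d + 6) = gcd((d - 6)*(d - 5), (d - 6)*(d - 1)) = d - 6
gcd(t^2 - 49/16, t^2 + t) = 1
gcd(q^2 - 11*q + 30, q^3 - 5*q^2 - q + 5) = q - 5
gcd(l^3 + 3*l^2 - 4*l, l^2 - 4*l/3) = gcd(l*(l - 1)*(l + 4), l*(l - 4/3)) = l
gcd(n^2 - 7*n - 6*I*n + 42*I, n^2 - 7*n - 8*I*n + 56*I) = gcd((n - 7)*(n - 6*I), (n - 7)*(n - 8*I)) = n - 7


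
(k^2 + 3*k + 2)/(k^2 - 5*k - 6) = (k + 2)/(k - 6)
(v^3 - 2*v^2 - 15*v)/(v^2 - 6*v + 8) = v*(v^2 - 2*v - 15)/(v^2 - 6*v + 8)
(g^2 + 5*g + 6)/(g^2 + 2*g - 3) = (g + 2)/(g - 1)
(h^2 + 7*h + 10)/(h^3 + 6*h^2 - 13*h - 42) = (h + 5)/(h^2 + 4*h - 21)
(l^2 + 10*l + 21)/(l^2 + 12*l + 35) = (l + 3)/(l + 5)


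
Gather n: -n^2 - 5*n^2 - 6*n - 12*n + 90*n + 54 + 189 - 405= -6*n^2 + 72*n - 162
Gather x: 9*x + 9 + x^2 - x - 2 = x^2 + 8*x + 7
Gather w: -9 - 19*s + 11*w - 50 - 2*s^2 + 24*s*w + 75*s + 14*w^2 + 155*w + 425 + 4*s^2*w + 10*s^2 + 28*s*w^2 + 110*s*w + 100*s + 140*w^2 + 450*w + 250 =8*s^2 + 156*s + w^2*(28*s + 154) + w*(4*s^2 + 134*s + 616) + 616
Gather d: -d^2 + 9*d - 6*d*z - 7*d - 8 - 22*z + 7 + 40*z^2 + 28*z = -d^2 + d*(2 - 6*z) + 40*z^2 + 6*z - 1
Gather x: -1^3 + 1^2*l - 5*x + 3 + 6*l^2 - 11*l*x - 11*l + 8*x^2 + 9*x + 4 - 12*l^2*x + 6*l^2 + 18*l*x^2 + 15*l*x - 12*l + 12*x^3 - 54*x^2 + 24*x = 12*l^2 - 22*l + 12*x^3 + x^2*(18*l - 46) + x*(-12*l^2 + 4*l + 28) + 6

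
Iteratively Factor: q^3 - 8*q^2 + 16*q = (q - 4)*(q^2 - 4*q) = q*(q - 4)*(q - 4)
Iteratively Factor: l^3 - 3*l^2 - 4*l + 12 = (l + 2)*(l^2 - 5*l + 6) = (l - 3)*(l + 2)*(l - 2)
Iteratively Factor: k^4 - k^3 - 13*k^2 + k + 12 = (k + 3)*(k^3 - 4*k^2 - k + 4) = (k - 4)*(k + 3)*(k^2 - 1) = (k - 4)*(k + 1)*(k + 3)*(k - 1)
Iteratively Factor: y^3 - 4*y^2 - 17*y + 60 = (y - 3)*(y^2 - y - 20) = (y - 5)*(y - 3)*(y + 4)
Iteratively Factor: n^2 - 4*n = (n)*(n - 4)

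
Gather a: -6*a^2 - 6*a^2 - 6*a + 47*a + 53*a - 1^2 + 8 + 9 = -12*a^2 + 94*a + 16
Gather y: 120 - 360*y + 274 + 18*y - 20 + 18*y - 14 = 360 - 324*y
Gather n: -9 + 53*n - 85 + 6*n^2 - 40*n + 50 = 6*n^2 + 13*n - 44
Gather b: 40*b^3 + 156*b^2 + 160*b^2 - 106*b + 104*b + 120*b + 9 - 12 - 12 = 40*b^3 + 316*b^2 + 118*b - 15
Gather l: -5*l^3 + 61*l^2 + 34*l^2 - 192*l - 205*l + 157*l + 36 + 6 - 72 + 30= -5*l^3 + 95*l^2 - 240*l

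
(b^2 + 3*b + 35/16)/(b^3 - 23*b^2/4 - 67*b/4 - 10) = (b + 7/4)/(b^2 - 7*b - 8)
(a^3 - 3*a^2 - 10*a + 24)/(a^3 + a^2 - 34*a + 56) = (a + 3)/(a + 7)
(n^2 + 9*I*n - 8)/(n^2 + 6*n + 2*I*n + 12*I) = (n^2 + 9*I*n - 8)/(n^2 + 2*n*(3 + I) + 12*I)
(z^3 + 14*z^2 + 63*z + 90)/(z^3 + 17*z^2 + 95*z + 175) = (z^2 + 9*z + 18)/(z^2 + 12*z + 35)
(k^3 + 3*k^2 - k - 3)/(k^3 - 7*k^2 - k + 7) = (k + 3)/(k - 7)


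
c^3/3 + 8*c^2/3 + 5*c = c*(c/3 + 1)*(c + 5)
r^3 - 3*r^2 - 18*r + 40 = (r - 5)*(r - 2)*(r + 4)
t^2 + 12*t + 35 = (t + 5)*(t + 7)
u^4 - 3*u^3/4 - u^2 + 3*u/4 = u*(u - 1)*(u - 3/4)*(u + 1)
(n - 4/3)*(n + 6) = n^2 + 14*n/3 - 8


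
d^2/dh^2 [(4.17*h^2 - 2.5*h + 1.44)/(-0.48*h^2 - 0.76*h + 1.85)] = (4.194432*h^3 - 24.208416*h^2 + 10.168128*h - 25.734578)/(0.110592*h^6 + 0.525312*h^5 - 0.446976*h^4 - 3.610304*h^3 + 1.72272*h^2 + 7.8033*h - 6.331625)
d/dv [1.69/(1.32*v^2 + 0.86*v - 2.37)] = (-4.4616*v - 1.4534)/(1.32*v^2 + 0.86*v - 2.37)^2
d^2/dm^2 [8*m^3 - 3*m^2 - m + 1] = 48*m - 6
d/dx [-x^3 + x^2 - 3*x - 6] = -3*x^2 + 2*x - 3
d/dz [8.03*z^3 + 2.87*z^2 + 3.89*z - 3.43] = 24.09*z^2 + 5.74*z + 3.89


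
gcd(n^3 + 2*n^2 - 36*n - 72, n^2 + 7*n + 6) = n + 6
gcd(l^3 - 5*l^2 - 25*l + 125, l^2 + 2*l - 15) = l + 5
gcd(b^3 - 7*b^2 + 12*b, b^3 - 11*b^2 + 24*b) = b^2 - 3*b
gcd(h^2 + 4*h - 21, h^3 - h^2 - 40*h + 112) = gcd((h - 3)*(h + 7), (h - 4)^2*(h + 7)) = h + 7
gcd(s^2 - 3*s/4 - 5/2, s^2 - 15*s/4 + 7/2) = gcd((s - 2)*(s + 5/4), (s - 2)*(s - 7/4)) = s - 2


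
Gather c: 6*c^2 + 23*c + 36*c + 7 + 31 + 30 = 6*c^2 + 59*c + 68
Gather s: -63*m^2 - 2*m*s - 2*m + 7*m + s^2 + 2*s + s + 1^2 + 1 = -63*m^2 + 5*m + s^2 + s*(3 - 2*m) + 2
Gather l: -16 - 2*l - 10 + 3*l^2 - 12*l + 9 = 3*l^2 - 14*l - 17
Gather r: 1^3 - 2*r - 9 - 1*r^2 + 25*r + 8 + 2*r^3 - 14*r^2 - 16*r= 2*r^3 - 15*r^2 + 7*r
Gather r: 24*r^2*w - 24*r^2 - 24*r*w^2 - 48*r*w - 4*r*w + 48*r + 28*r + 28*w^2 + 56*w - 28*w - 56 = r^2*(24*w - 24) + r*(-24*w^2 - 52*w + 76) + 28*w^2 + 28*w - 56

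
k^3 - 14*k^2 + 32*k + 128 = (k - 8)^2*(k + 2)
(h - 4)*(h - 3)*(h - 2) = h^3 - 9*h^2 + 26*h - 24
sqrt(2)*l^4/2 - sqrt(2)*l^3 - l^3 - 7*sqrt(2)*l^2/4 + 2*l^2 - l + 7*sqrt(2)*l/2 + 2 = (l - 2)*(l - 2*sqrt(2))*(l + sqrt(2)/2)*(sqrt(2)*l/2 + 1/2)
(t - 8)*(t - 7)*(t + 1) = t^3 - 14*t^2 + 41*t + 56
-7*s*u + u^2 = u*(-7*s + u)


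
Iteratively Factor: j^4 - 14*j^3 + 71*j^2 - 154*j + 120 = (j - 3)*(j^3 - 11*j^2 + 38*j - 40) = (j - 4)*(j - 3)*(j^2 - 7*j + 10) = (j - 4)*(j - 3)*(j - 2)*(j - 5)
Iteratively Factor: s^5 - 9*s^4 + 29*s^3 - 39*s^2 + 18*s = (s - 1)*(s^4 - 8*s^3 + 21*s^2 - 18*s) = (s - 2)*(s - 1)*(s^3 - 6*s^2 + 9*s) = s*(s - 2)*(s - 1)*(s^2 - 6*s + 9) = s*(s - 3)*(s - 2)*(s - 1)*(s - 3)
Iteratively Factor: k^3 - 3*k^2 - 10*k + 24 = (k - 4)*(k^2 + k - 6) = (k - 4)*(k + 3)*(k - 2)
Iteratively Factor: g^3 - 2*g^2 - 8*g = (g)*(g^2 - 2*g - 8) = g*(g + 2)*(g - 4)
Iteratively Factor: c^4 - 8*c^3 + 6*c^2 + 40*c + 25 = (c - 5)*(c^3 - 3*c^2 - 9*c - 5) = (c - 5)*(c + 1)*(c^2 - 4*c - 5) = (c - 5)*(c + 1)^2*(c - 5)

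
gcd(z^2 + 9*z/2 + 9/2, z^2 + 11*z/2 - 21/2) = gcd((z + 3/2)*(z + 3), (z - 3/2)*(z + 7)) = 1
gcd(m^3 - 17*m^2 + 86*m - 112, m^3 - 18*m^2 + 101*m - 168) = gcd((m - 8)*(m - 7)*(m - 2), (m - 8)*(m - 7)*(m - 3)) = m^2 - 15*m + 56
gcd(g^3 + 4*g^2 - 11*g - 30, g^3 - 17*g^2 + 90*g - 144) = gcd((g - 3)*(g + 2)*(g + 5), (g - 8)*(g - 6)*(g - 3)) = g - 3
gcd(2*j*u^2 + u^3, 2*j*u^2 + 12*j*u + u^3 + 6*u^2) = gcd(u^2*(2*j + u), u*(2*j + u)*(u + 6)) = 2*j*u + u^2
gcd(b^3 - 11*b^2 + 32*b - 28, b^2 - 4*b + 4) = b^2 - 4*b + 4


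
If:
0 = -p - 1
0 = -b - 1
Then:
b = -1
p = -1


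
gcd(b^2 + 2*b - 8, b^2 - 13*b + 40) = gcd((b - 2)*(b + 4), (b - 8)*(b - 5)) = 1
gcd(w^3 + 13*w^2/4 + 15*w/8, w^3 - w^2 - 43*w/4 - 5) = w + 5/2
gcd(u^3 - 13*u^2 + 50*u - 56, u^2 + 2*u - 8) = u - 2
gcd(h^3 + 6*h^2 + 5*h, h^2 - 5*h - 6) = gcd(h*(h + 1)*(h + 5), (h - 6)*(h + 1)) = h + 1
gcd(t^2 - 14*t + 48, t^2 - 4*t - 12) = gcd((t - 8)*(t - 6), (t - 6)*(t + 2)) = t - 6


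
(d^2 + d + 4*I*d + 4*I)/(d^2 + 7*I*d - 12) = (d + 1)/(d + 3*I)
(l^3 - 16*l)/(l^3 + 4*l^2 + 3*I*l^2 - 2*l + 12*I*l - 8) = l*(l - 4)/(l^2 + 3*I*l - 2)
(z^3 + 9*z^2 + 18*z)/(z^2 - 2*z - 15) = z*(z + 6)/(z - 5)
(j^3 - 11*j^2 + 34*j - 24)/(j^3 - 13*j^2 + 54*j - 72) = (j - 1)/(j - 3)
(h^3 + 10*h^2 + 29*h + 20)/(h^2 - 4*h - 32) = (h^2 + 6*h + 5)/(h - 8)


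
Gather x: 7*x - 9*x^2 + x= -9*x^2 + 8*x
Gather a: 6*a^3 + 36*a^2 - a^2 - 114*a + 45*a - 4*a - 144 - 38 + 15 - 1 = 6*a^3 + 35*a^2 - 73*a - 168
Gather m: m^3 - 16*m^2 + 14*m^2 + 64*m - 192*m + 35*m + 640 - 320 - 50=m^3 - 2*m^2 - 93*m + 270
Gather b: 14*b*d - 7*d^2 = 14*b*d - 7*d^2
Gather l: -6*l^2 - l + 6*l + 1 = -6*l^2 + 5*l + 1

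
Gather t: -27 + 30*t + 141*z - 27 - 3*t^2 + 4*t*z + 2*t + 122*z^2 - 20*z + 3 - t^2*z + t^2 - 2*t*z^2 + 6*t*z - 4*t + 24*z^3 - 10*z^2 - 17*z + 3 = t^2*(-z - 2) + t*(-2*z^2 + 10*z + 28) + 24*z^3 + 112*z^2 + 104*z - 48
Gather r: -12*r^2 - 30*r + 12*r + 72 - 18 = -12*r^2 - 18*r + 54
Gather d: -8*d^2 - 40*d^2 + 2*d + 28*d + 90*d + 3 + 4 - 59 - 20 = -48*d^2 + 120*d - 72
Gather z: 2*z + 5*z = 7*z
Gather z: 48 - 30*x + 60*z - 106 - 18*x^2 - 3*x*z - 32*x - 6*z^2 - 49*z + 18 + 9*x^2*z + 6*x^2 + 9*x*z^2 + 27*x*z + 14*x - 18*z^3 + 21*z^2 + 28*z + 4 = -12*x^2 - 48*x - 18*z^3 + z^2*(9*x + 15) + z*(9*x^2 + 24*x + 39) - 36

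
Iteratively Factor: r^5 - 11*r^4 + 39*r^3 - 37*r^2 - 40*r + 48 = (r + 1)*(r^4 - 12*r^3 + 51*r^2 - 88*r + 48) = (r - 4)*(r + 1)*(r^3 - 8*r^2 + 19*r - 12) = (r - 4)*(r - 1)*(r + 1)*(r^2 - 7*r + 12) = (r - 4)^2*(r - 1)*(r + 1)*(r - 3)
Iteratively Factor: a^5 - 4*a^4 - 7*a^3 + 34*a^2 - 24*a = (a)*(a^4 - 4*a^3 - 7*a^2 + 34*a - 24) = a*(a + 3)*(a^3 - 7*a^2 + 14*a - 8) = a*(a - 2)*(a + 3)*(a^2 - 5*a + 4) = a*(a - 4)*(a - 2)*(a + 3)*(a - 1)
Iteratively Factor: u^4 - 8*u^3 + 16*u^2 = (u)*(u^3 - 8*u^2 + 16*u) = u*(u - 4)*(u^2 - 4*u) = u^2*(u - 4)*(u - 4)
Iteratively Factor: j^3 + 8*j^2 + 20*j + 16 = (j + 2)*(j^2 + 6*j + 8) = (j + 2)*(j + 4)*(j + 2)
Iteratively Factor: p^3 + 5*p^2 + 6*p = (p)*(p^2 + 5*p + 6) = p*(p + 2)*(p + 3)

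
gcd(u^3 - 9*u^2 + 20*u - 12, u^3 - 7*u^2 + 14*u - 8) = u^2 - 3*u + 2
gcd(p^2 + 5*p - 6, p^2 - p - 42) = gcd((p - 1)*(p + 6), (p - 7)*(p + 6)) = p + 6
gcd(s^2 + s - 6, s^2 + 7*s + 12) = s + 3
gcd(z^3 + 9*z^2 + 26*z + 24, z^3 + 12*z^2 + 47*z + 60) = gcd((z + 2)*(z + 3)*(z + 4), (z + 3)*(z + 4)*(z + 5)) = z^2 + 7*z + 12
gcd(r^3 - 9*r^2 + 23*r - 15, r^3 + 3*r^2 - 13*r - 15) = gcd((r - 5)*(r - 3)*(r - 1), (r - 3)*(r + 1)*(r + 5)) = r - 3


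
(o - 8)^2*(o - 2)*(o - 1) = o^4 - 19*o^3 + 114*o^2 - 224*o + 128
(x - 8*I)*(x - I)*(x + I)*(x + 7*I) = x^4 - I*x^3 + 57*x^2 - I*x + 56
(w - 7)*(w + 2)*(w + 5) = w^3 - 39*w - 70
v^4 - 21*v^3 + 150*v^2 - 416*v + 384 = (v - 8)^2*(v - 3)*(v - 2)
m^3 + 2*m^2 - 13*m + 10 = (m - 2)*(m - 1)*(m + 5)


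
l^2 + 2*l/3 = l*(l + 2/3)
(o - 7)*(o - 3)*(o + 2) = o^3 - 8*o^2 + o + 42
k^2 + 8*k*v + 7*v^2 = (k + v)*(k + 7*v)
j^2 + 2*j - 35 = (j - 5)*(j + 7)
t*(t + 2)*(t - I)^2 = t^4 + 2*t^3 - 2*I*t^3 - t^2 - 4*I*t^2 - 2*t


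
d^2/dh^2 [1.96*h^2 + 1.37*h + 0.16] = 3.92000000000000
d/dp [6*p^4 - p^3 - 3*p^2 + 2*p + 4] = 24*p^3 - 3*p^2 - 6*p + 2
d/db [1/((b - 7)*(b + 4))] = (3 - 2*b)/(b^4 - 6*b^3 - 47*b^2 + 168*b + 784)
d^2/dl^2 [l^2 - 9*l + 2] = 2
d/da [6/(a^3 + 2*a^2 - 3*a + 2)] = 6*(-3*a^2 - 4*a + 3)/(a^3 + 2*a^2 - 3*a + 2)^2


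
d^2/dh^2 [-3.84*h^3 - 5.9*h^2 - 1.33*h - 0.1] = -23.04*h - 11.8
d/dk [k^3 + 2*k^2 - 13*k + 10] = 3*k^2 + 4*k - 13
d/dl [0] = 0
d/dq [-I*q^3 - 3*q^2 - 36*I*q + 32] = -3*I*q^2 - 6*q - 36*I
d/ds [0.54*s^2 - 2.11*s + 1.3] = 1.08*s - 2.11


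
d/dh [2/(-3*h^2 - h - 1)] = 2*(6*h + 1)/(3*h^2 + h + 1)^2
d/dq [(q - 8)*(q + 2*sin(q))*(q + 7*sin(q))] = (q - 8)*(q + 2*sin(q))*(7*cos(q) + 1) + (q - 8)*(q + 7*sin(q))*(2*cos(q) + 1) + (q + 2*sin(q))*(q + 7*sin(q))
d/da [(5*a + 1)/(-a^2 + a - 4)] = (-5*a^2 + 5*a + (2*a - 1)*(5*a + 1) - 20)/(a^2 - a + 4)^2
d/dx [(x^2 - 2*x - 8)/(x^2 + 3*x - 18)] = 5*(x^2 - 4*x + 12)/(x^4 + 6*x^3 - 27*x^2 - 108*x + 324)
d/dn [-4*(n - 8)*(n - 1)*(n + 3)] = -12*n^2 + 48*n + 76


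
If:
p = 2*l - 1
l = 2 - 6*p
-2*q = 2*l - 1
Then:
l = 8/13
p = 3/13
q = -3/26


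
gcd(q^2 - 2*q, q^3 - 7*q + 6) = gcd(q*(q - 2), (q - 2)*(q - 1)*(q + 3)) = q - 2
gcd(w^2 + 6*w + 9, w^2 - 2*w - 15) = w + 3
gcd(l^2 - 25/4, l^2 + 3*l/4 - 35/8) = l + 5/2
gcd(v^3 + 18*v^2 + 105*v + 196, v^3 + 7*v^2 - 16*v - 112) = v^2 + 11*v + 28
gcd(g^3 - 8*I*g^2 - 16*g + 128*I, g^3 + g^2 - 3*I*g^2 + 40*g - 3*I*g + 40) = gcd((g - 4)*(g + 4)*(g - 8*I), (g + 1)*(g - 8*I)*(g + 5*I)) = g - 8*I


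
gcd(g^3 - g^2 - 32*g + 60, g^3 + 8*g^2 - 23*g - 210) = g^2 + g - 30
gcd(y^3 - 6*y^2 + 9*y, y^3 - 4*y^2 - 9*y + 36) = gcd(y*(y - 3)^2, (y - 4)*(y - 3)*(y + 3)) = y - 3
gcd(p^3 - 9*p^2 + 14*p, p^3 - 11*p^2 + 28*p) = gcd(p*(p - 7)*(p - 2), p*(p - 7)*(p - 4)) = p^2 - 7*p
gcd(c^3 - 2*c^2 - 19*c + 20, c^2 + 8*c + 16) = c + 4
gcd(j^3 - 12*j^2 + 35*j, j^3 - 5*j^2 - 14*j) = j^2 - 7*j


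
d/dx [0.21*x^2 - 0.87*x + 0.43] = 0.42*x - 0.87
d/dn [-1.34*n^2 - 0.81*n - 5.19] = -2.68*n - 0.81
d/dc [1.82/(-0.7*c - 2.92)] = 1.274/(0.7*c + 2.92)^2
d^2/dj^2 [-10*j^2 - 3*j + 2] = -20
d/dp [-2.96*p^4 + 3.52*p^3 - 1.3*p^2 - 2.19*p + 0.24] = -11.84*p^3 + 10.56*p^2 - 2.6*p - 2.19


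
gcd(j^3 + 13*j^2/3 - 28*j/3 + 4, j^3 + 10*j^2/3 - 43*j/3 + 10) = j^2 + 5*j - 6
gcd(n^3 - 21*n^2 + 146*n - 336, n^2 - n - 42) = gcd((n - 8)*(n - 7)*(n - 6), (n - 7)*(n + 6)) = n - 7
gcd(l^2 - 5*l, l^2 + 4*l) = l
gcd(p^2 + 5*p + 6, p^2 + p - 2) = p + 2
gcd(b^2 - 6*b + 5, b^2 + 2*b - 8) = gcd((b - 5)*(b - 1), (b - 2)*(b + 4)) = 1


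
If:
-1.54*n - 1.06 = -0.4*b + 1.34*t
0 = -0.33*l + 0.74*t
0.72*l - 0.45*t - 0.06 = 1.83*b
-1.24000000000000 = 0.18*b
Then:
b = -6.89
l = -24.16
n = 6.90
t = -10.77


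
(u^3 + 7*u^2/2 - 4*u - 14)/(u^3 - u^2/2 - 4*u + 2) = (2*u + 7)/(2*u - 1)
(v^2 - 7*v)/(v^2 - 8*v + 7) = v/(v - 1)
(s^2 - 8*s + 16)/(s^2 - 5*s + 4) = (s - 4)/(s - 1)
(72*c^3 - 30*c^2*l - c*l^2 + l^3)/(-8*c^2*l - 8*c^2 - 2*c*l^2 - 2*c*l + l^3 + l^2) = (-18*c^2 + 3*c*l + l^2)/(2*c*l + 2*c + l^2 + l)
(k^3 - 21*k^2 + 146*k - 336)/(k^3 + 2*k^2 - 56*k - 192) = (k^2 - 13*k + 42)/(k^2 + 10*k + 24)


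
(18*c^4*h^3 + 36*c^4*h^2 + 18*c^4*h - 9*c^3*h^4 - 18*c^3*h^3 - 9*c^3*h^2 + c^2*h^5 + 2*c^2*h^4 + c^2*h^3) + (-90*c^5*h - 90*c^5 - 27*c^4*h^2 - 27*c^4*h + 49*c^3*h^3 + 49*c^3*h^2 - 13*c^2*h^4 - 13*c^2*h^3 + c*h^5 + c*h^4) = -90*c^5*h - 90*c^5 + 18*c^4*h^3 + 9*c^4*h^2 - 9*c^4*h - 9*c^3*h^4 + 31*c^3*h^3 + 40*c^3*h^2 + c^2*h^5 - 11*c^2*h^4 - 12*c^2*h^3 + c*h^5 + c*h^4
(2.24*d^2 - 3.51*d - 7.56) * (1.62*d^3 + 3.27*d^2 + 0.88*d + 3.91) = 3.6288*d^5 + 1.6386*d^4 - 21.7537*d^3 - 19.0516*d^2 - 20.3769*d - 29.5596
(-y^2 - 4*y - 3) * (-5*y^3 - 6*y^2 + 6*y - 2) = 5*y^5 + 26*y^4 + 33*y^3 - 4*y^2 - 10*y + 6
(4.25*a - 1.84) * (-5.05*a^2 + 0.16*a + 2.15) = -21.4625*a^3 + 9.972*a^2 + 8.8431*a - 3.956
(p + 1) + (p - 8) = 2*p - 7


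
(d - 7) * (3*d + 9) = 3*d^2 - 12*d - 63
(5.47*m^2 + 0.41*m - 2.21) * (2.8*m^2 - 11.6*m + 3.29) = 15.316*m^4 - 62.304*m^3 + 7.0523*m^2 + 26.9849*m - 7.2709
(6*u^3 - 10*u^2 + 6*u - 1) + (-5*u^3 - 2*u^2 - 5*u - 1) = u^3 - 12*u^2 + u - 2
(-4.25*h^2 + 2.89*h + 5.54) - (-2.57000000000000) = -4.25*h^2 + 2.89*h + 8.11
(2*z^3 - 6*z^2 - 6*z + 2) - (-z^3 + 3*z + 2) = 3*z^3 - 6*z^2 - 9*z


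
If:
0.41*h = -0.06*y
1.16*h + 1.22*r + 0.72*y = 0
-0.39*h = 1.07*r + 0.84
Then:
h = -0.23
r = -0.70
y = 1.56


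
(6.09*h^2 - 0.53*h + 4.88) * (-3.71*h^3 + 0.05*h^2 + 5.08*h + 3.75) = -22.5939*h^5 + 2.2708*h^4 + 12.8059*h^3 + 20.3891*h^2 + 22.8029*h + 18.3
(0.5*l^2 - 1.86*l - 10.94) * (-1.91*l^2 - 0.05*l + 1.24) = -0.955*l^4 + 3.5276*l^3 + 21.6084*l^2 - 1.7594*l - 13.5656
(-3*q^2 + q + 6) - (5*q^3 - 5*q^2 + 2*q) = -5*q^3 + 2*q^2 - q + 6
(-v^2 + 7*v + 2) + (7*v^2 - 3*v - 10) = 6*v^2 + 4*v - 8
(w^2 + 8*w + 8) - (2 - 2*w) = w^2 + 10*w + 6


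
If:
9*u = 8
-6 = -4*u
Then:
No Solution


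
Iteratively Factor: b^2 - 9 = (b - 3)*(b + 3)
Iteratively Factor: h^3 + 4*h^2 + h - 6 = (h - 1)*(h^2 + 5*h + 6) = (h - 1)*(h + 3)*(h + 2)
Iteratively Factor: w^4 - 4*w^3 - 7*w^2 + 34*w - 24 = (w + 3)*(w^3 - 7*w^2 + 14*w - 8) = (w - 2)*(w + 3)*(w^2 - 5*w + 4) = (w - 2)*(w - 1)*(w + 3)*(w - 4)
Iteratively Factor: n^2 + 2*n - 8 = (n - 2)*(n + 4)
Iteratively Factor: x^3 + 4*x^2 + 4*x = (x + 2)*(x^2 + 2*x) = (x + 2)^2*(x)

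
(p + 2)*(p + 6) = p^2 + 8*p + 12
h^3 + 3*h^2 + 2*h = h*(h + 1)*(h + 2)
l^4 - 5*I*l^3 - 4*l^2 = l^2*(l - 4*I)*(l - I)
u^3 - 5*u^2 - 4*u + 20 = (u - 5)*(u - 2)*(u + 2)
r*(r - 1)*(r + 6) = r^3 + 5*r^2 - 6*r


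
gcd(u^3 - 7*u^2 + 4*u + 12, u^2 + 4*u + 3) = u + 1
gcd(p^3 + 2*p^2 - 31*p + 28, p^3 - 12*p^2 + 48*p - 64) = p - 4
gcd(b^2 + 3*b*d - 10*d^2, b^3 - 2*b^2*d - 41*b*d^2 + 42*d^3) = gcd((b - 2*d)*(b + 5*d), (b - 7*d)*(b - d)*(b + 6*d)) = 1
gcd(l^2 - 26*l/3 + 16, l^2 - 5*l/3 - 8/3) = l - 8/3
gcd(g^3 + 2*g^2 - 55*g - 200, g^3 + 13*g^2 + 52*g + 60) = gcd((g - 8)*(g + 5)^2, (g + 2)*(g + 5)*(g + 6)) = g + 5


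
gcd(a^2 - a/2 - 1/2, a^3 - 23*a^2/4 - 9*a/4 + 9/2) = 1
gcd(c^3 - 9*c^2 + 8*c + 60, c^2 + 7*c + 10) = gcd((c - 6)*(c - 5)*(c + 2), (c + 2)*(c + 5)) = c + 2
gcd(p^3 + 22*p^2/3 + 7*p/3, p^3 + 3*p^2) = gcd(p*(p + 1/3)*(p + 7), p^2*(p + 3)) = p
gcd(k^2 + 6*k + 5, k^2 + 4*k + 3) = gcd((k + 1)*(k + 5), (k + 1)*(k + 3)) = k + 1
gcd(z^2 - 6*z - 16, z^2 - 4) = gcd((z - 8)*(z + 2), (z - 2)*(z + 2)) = z + 2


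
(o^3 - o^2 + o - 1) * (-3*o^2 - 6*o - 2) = -3*o^5 - 3*o^4 + o^3 - o^2 + 4*o + 2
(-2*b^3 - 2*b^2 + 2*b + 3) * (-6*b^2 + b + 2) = 12*b^5 + 10*b^4 - 18*b^3 - 20*b^2 + 7*b + 6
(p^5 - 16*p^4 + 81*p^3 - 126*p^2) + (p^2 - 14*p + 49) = p^5 - 16*p^4 + 81*p^3 - 125*p^2 - 14*p + 49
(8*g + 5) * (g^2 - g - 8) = 8*g^3 - 3*g^2 - 69*g - 40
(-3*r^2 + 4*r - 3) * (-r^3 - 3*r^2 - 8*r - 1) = 3*r^5 + 5*r^4 + 15*r^3 - 20*r^2 + 20*r + 3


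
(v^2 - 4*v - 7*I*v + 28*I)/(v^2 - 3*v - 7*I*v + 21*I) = (v - 4)/(v - 3)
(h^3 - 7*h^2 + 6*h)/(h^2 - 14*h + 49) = h*(h^2 - 7*h + 6)/(h^2 - 14*h + 49)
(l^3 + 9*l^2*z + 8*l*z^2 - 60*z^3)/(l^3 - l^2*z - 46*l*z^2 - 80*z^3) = (-l^2 - 4*l*z + 12*z^2)/(-l^2 + 6*l*z + 16*z^2)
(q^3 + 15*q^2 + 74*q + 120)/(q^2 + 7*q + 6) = (q^2 + 9*q + 20)/(q + 1)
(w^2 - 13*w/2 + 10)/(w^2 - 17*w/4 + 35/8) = 4*(w - 4)/(4*w - 7)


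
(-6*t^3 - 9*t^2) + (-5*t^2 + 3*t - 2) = -6*t^3 - 14*t^2 + 3*t - 2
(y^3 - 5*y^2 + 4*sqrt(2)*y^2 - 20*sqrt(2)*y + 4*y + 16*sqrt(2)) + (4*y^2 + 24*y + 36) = y^3 - y^2 + 4*sqrt(2)*y^2 - 20*sqrt(2)*y + 28*y + 16*sqrt(2) + 36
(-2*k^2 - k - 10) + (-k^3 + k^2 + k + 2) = -k^3 - k^2 - 8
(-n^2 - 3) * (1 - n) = n^3 - n^2 + 3*n - 3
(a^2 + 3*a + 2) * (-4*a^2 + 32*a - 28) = -4*a^4 + 20*a^3 + 60*a^2 - 20*a - 56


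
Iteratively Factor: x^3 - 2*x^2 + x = (x)*(x^2 - 2*x + 1) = x*(x - 1)*(x - 1)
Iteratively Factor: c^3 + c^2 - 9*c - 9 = (c - 3)*(c^2 + 4*c + 3) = (c - 3)*(c + 1)*(c + 3)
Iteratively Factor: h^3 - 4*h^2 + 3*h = (h - 1)*(h^2 - 3*h) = (h - 3)*(h - 1)*(h)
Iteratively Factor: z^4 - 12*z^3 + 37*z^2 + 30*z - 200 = (z - 5)*(z^3 - 7*z^2 + 2*z + 40) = (z - 5)*(z + 2)*(z^2 - 9*z + 20) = (z - 5)*(z - 4)*(z + 2)*(z - 5)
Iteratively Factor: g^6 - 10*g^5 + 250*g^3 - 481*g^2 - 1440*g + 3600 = (g - 3)*(g^5 - 7*g^4 - 21*g^3 + 187*g^2 + 80*g - 1200) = (g - 3)*(g + 4)*(g^4 - 11*g^3 + 23*g^2 + 95*g - 300) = (g - 5)*(g - 3)*(g + 4)*(g^3 - 6*g^2 - 7*g + 60) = (g - 5)*(g - 4)*(g - 3)*(g + 4)*(g^2 - 2*g - 15) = (g - 5)*(g - 4)*(g - 3)*(g + 3)*(g + 4)*(g - 5)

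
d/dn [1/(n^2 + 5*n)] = (-2*n - 5)/(n^2*(n + 5)^2)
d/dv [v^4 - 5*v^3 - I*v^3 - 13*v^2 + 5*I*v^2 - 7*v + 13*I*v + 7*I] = 4*v^3 + v^2*(-15 - 3*I) + v*(-26 + 10*I) - 7 + 13*I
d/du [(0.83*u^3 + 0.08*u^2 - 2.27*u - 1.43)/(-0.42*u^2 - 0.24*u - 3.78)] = (-0.3486*u^4 - 0.3984*u^3 - 10.3848*u^2 - 1.806*u + 8.2374)/(0.1764*u^4 + 0.2016*u^3 + 3.2328*u^2 + 1.8144*u + 14.2884)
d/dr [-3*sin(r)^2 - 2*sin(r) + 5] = -2*(3*sin(r) + 1)*cos(r)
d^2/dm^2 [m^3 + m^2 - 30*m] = 6*m + 2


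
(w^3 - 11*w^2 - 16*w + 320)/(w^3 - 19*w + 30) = (w^2 - 16*w + 64)/(w^2 - 5*w + 6)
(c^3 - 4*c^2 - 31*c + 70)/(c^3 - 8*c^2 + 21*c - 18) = (c^2 - 2*c - 35)/(c^2 - 6*c + 9)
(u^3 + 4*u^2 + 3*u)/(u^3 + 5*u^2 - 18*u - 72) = u*(u + 1)/(u^2 + 2*u - 24)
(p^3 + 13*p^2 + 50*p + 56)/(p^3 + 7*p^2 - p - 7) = (p^2 + 6*p + 8)/(p^2 - 1)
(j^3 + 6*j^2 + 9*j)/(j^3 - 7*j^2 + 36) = j*(j^2 + 6*j + 9)/(j^3 - 7*j^2 + 36)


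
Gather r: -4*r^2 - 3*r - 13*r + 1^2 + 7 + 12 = -4*r^2 - 16*r + 20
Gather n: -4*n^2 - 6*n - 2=-4*n^2 - 6*n - 2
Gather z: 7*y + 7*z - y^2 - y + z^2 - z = -y^2 + 6*y + z^2 + 6*z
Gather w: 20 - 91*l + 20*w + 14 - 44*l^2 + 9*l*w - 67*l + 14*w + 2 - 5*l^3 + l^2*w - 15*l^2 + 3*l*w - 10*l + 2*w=-5*l^3 - 59*l^2 - 168*l + w*(l^2 + 12*l + 36) + 36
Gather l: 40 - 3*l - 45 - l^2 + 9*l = -l^2 + 6*l - 5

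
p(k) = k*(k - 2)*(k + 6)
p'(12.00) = 516.00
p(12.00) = 2160.00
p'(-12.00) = 324.00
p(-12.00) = -1008.00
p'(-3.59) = -2.06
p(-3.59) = 48.36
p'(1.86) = 13.26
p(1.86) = -2.05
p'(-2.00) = -16.00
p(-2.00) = 32.00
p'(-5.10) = 25.23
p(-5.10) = 32.59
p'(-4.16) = 6.64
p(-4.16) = 47.15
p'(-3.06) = -8.39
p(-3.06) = 45.52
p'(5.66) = 129.39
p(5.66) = 241.54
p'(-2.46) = -13.53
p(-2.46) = 38.84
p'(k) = k*(k - 2) + k*(k + 6) + (k - 2)*(k + 6) = 3*k^2 + 8*k - 12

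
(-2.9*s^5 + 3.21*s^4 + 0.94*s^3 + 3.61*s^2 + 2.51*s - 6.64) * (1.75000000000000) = -5.075*s^5 + 5.6175*s^4 + 1.645*s^3 + 6.3175*s^2 + 4.3925*s - 11.62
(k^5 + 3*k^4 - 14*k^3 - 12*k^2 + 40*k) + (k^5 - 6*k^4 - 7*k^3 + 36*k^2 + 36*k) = 2*k^5 - 3*k^4 - 21*k^3 + 24*k^2 + 76*k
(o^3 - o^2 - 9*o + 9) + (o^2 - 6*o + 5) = o^3 - 15*o + 14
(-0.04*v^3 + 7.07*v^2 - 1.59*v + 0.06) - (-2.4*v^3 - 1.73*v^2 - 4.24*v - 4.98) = 2.36*v^3 + 8.8*v^2 + 2.65*v + 5.04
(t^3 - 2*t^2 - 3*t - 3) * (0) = 0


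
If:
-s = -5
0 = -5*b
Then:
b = 0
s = 5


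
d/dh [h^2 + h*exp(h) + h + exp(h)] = h*exp(h) + 2*h + 2*exp(h) + 1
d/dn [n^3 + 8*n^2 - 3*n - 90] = 3*n^2 + 16*n - 3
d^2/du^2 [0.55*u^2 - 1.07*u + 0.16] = 1.10000000000000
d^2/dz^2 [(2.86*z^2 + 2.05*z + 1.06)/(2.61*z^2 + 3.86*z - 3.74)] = (-29.6971019999999*z^3 + 210.83058*z^2 + 184.139676*z + 191.479632)/(17.779581*z^6 + 78.884118*z^5 + 40.232106*z^4 - 168.561568*z^3 - 57.650604*z^2 + 161.976408*z - 52.313624)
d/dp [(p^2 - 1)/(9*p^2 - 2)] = 14*p/(9*p^2 - 2)^2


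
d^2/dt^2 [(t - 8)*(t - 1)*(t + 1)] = 6*t - 16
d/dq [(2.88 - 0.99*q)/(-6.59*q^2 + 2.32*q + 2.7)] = (-6.5241*q^2 + 37.9584*q - 9.3546)/(43.4281*q^4 - 30.5776*q^3 - 30.2036*q^2 + 12.528*q + 7.29)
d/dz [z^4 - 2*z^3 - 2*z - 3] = 4*z^3 - 6*z^2 - 2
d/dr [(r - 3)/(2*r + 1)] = 7/(2*r + 1)^2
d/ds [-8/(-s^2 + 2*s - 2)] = 16*(1 - s)/(s^2 - 2*s + 2)^2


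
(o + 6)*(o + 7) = o^2 + 13*o + 42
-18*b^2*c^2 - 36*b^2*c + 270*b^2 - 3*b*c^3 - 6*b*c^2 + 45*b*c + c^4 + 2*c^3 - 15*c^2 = (-6*b + c)*(3*b + c)*(c - 3)*(c + 5)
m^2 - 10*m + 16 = (m - 8)*(m - 2)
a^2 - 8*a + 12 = (a - 6)*(a - 2)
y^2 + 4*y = y*(y + 4)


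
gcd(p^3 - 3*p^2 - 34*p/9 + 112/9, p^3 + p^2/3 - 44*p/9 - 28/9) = p^2 - p/3 - 14/3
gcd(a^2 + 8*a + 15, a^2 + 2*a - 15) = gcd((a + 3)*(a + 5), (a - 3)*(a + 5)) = a + 5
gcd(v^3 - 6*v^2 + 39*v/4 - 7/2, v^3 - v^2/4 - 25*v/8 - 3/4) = v - 2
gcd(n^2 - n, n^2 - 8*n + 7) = n - 1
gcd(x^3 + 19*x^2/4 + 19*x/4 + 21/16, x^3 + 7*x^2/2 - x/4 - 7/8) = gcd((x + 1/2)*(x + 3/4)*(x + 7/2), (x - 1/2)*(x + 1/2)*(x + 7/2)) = x^2 + 4*x + 7/4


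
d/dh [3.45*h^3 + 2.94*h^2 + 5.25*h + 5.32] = 10.35*h^2 + 5.88*h + 5.25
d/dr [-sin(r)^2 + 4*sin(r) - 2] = 2*(2 - sin(r))*cos(r)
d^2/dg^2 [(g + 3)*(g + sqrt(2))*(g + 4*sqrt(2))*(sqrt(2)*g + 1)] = 12*sqrt(2)*g^2 + 18*sqrt(2)*g + 66*g + 26*sqrt(2) + 66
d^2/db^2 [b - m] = 0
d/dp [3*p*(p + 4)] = 6*p + 12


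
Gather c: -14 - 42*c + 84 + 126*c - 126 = 84*c - 56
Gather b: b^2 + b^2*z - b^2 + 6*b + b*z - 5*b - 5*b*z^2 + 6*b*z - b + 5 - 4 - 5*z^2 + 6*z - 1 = b^2*z + b*(-5*z^2 + 7*z) - 5*z^2 + 6*z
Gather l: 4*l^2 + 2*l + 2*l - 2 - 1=4*l^2 + 4*l - 3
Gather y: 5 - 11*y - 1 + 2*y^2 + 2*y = 2*y^2 - 9*y + 4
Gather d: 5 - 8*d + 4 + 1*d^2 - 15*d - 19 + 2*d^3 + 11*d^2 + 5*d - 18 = 2*d^3 + 12*d^2 - 18*d - 28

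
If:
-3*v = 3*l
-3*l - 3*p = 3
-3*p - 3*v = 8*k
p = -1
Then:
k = 3/8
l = 0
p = -1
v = 0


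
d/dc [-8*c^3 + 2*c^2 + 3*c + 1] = -24*c^2 + 4*c + 3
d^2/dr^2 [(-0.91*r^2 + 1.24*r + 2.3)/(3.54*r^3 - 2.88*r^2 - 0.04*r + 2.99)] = (-22.807512*r^6 + 93.235104*r^5 + 269.246736*r^4 - 219.204612*r^3 - 92.00736*r^2 - 80.410392*r + 23.644506)/(44.361864*r^9 - 108.273024*r^8 + 86.582736*r^7 + 90.967428*r^6 - 183.880224*r^5 + 71.84664*r^4 + 97.010486*r^3 - 77.228112*r^2 - 1.072812*r + 26.730899)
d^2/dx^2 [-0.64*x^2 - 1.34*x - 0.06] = -1.28000000000000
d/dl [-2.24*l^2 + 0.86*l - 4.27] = 0.86 - 4.48*l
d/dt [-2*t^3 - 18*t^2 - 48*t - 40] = -6*t^2 - 36*t - 48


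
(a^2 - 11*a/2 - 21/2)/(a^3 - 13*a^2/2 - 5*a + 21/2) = 1/(a - 1)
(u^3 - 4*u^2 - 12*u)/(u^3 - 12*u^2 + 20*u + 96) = u/(u - 8)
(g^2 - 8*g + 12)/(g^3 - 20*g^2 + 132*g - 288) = (g - 2)/(g^2 - 14*g + 48)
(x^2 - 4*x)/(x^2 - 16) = x/(x + 4)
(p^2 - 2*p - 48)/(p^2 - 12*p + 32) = (p + 6)/(p - 4)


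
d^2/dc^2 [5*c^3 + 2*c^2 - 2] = 30*c + 4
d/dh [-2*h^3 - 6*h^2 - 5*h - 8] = -6*h^2 - 12*h - 5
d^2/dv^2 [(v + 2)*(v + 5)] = 2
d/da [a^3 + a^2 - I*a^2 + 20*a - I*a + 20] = 3*a^2 + 2*a*(1 - I) + 20 - I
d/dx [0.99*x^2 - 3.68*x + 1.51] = 1.98*x - 3.68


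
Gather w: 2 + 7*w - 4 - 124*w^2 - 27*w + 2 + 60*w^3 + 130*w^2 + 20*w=60*w^3 + 6*w^2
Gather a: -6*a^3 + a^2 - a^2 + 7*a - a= -6*a^3 + 6*a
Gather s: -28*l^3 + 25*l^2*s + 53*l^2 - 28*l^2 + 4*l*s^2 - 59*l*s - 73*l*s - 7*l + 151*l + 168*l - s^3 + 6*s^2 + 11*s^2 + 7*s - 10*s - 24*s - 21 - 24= -28*l^3 + 25*l^2 + 312*l - s^3 + s^2*(4*l + 17) + s*(25*l^2 - 132*l - 27) - 45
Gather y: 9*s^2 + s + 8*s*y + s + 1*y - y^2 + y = 9*s^2 + 2*s - y^2 + y*(8*s + 2)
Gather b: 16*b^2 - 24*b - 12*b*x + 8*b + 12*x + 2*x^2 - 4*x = 16*b^2 + b*(-12*x - 16) + 2*x^2 + 8*x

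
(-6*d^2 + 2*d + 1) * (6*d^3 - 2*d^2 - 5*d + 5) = -36*d^5 + 24*d^4 + 32*d^3 - 42*d^2 + 5*d + 5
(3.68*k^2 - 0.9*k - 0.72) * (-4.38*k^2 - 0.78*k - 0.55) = -16.1184*k^4 + 1.0716*k^3 + 1.8316*k^2 + 1.0566*k + 0.396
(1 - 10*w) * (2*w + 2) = -20*w^2 - 18*w + 2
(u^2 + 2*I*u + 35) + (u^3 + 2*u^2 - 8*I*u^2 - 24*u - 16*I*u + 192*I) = u^3 + 3*u^2 - 8*I*u^2 - 24*u - 14*I*u + 35 + 192*I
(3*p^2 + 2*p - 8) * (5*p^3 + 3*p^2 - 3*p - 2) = 15*p^5 + 19*p^4 - 43*p^3 - 36*p^2 + 20*p + 16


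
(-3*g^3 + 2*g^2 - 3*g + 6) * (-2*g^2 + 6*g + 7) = 6*g^5 - 22*g^4 - 3*g^3 - 16*g^2 + 15*g + 42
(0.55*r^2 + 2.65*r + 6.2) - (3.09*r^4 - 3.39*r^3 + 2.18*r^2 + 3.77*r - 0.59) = -3.09*r^4 + 3.39*r^3 - 1.63*r^2 - 1.12*r + 6.79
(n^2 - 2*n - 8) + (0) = n^2 - 2*n - 8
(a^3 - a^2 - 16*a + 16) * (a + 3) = a^4 + 2*a^3 - 19*a^2 - 32*a + 48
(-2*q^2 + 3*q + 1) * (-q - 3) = 2*q^3 + 3*q^2 - 10*q - 3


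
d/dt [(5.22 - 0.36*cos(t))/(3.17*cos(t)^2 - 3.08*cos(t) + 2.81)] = (-1.1412*cos(t)^2 + 33.0948*cos(t) - 15.066)*sin(t)/(10.0489*cos(t)^4 - 19.5272*cos(t)^3 + 27.3018*cos(t)^2 - 17.3096*cos(t) + 7.8961)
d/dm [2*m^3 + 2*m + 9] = 6*m^2 + 2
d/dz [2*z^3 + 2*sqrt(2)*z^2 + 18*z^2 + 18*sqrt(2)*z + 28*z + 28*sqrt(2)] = 6*z^2 + 4*sqrt(2)*z + 36*z + 18*sqrt(2) + 28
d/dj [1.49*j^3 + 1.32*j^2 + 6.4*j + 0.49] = 4.47*j^2 + 2.64*j + 6.4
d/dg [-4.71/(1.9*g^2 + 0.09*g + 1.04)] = (17.898*g + 0.4239)/(1.9*g^2 + 0.09*g + 1.04)^2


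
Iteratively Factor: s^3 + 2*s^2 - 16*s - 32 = (s + 4)*(s^2 - 2*s - 8) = (s + 2)*(s + 4)*(s - 4)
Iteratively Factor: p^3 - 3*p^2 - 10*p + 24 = (p - 2)*(p^2 - p - 12) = (p - 4)*(p - 2)*(p + 3)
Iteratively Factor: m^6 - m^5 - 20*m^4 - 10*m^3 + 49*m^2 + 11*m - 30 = (m + 2)*(m^5 - 3*m^4 - 14*m^3 + 18*m^2 + 13*m - 15) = (m + 1)*(m + 2)*(m^4 - 4*m^3 - 10*m^2 + 28*m - 15) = (m - 1)*(m + 1)*(m + 2)*(m^3 - 3*m^2 - 13*m + 15) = (m - 1)*(m + 1)*(m + 2)*(m + 3)*(m^2 - 6*m + 5) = (m - 5)*(m - 1)*(m + 1)*(m + 2)*(m + 3)*(m - 1)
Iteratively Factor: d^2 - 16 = (d + 4)*(d - 4)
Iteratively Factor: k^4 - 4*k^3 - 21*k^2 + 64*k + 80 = (k + 4)*(k^3 - 8*k^2 + 11*k + 20) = (k + 1)*(k + 4)*(k^2 - 9*k + 20) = (k - 5)*(k + 1)*(k + 4)*(k - 4)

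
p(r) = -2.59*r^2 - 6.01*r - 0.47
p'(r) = -5.18*r - 6.01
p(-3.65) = -13.04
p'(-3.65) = 12.90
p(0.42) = -3.45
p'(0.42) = -8.19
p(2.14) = -25.19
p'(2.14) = -17.10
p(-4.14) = -19.98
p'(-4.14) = 15.44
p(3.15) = -45.10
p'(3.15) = -22.33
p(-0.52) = 1.95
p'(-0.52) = -3.32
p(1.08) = -9.98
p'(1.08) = -11.60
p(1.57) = -16.29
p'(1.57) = -14.14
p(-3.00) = -5.75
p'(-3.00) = 9.53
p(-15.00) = -493.07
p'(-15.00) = 71.69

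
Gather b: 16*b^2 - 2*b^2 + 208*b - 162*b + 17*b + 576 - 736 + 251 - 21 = 14*b^2 + 63*b + 70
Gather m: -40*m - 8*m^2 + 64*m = -8*m^2 + 24*m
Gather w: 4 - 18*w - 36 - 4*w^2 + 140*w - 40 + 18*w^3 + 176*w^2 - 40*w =18*w^3 + 172*w^2 + 82*w - 72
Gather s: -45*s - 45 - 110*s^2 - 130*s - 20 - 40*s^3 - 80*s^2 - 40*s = -40*s^3 - 190*s^2 - 215*s - 65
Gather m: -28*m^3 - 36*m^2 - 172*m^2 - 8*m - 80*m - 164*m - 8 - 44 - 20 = -28*m^3 - 208*m^2 - 252*m - 72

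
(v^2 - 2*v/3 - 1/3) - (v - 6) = v^2 - 5*v/3 + 17/3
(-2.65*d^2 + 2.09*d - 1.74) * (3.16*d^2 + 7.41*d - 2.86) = -8.374*d^4 - 13.0321*d^3 + 17.5675*d^2 - 18.8708*d + 4.9764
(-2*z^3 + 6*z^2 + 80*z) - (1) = -2*z^3 + 6*z^2 + 80*z - 1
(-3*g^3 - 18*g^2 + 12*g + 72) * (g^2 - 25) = -3*g^5 - 18*g^4 + 87*g^3 + 522*g^2 - 300*g - 1800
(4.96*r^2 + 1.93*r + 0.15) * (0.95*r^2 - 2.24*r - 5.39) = 4.712*r^4 - 9.2769*r^3 - 30.9151*r^2 - 10.7387*r - 0.8085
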